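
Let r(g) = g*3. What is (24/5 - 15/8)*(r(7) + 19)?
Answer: 117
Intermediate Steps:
r(g) = 3*g
(24/5 - 15/8)*(r(7) + 19) = (24/5 - 15/8)*(3*7 + 19) = (24*(⅕) - 15*⅛)*(21 + 19) = (24/5 - 15/8)*40 = (117/40)*40 = 117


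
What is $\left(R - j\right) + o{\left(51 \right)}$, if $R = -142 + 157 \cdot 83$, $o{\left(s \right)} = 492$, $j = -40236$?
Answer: $53617$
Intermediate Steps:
$R = 12889$ ($R = -142 + 13031 = 12889$)
$\left(R - j\right) + o{\left(51 \right)} = \left(12889 - -40236\right) + 492 = \left(12889 + 40236\right) + 492 = 53125 + 492 = 53617$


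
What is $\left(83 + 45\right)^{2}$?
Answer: $16384$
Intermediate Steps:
$\left(83 + 45\right)^{2} = 128^{2} = 16384$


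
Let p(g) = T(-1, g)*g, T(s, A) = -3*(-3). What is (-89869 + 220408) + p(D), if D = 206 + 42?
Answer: 132771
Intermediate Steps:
D = 248
T(s, A) = 9
p(g) = 9*g
(-89869 + 220408) + p(D) = (-89869 + 220408) + 9*248 = 130539 + 2232 = 132771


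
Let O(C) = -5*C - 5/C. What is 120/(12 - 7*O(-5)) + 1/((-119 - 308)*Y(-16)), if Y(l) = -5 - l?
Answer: -56381/79849 ≈ -0.70609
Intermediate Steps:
120/(12 - 7*O(-5)) + 1/((-119 - 308)*Y(-16)) = 120/(12 - 7*(-5*(-5) - 5/(-5))) + 1/((-119 - 308)*(-5 - 1*(-16))) = 120/(12 - 7*(25 - 5*(-⅕))) + 1/((-427)*(-5 + 16)) = 120/(12 - 7*(25 + 1)) - 1/427/11 = 120/(12 - 7*26) - 1/427*1/11 = 120/(12 - 182) - 1/4697 = 120/(-170) - 1/4697 = 120*(-1/170) - 1/4697 = -12/17 - 1/4697 = -56381/79849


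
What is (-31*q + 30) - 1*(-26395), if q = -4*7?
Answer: 27293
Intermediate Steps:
q = -28
(-31*q + 30) - 1*(-26395) = (-31*(-28) + 30) - 1*(-26395) = (868 + 30) + 26395 = 898 + 26395 = 27293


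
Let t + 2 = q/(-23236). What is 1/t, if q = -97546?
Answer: 11618/25537 ≈ 0.45495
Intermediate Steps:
t = 25537/11618 (t = -2 - 97546/(-23236) = -2 - 97546*(-1/23236) = -2 + 48773/11618 = 25537/11618 ≈ 2.1981)
1/t = 1/(25537/11618) = 11618/25537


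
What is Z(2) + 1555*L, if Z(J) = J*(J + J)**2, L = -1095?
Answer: -1702693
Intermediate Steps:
Z(J) = 4*J**3 (Z(J) = J*(2*J)**2 = J*(4*J**2) = 4*J**3)
Z(2) + 1555*L = 4*2**3 + 1555*(-1095) = 4*8 - 1702725 = 32 - 1702725 = -1702693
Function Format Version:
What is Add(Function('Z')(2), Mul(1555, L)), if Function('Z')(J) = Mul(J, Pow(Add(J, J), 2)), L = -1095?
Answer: -1702693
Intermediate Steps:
Function('Z')(J) = Mul(4, Pow(J, 3)) (Function('Z')(J) = Mul(J, Pow(Mul(2, J), 2)) = Mul(J, Mul(4, Pow(J, 2))) = Mul(4, Pow(J, 3)))
Add(Function('Z')(2), Mul(1555, L)) = Add(Mul(4, Pow(2, 3)), Mul(1555, -1095)) = Add(Mul(4, 8), -1702725) = Add(32, -1702725) = -1702693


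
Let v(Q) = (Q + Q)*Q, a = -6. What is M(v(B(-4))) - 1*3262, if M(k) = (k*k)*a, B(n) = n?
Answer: -9406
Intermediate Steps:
v(Q) = 2*Q**2 (v(Q) = (2*Q)*Q = 2*Q**2)
M(k) = -6*k**2 (M(k) = (k*k)*(-6) = k**2*(-6) = -6*k**2)
M(v(B(-4))) - 1*3262 = -6*(2*(-4)**2)**2 - 1*3262 = -6*(2*16)**2 - 3262 = -6*32**2 - 3262 = -6*1024 - 3262 = -6144 - 3262 = -9406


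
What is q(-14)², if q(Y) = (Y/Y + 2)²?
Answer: 81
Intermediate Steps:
q(Y) = 9 (q(Y) = (1 + 2)² = 3² = 9)
q(-14)² = 9² = 81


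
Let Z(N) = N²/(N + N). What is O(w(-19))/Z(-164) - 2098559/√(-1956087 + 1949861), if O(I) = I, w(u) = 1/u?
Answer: 1/1558 + 2098559*I*√6226/6226 ≈ 0.00064185 + 26596.0*I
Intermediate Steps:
Z(N) = N/2 (Z(N) = N²/((2*N)) = (1/(2*N))*N² = N/2)
O(w(-19))/Z(-164) - 2098559/√(-1956087 + 1949861) = 1/((-19)*(((½)*(-164)))) - 2098559/√(-1956087 + 1949861) = -1/19/(-82) - 2098559*(-I*√6226/6226) = -1/19*(-1/82) - 2098559*(-I*√6226/6226) = 1/1558 - (-2098559)*I*√6226/6226 = 1/1558 + 2098559*I*√6226/6226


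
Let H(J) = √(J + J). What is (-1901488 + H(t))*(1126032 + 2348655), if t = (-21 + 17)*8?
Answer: -6607075634256 + 27797496*I ≈ -6.6071e+12 + 2.7798e+7*I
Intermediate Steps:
t = -32 (t = -4*8 = -32)
H(J) = √2*√J (H(J) = √(2*J) = √2*√J)
(-1901488 + H(t))*(1126032 + 2348655) = (-1901488 + √2*√(-32))*(1126032 + 2348655) = (-1901488 + √2*(4*I*√2))*3474687 = (-1901488 + 8*I)*3474687 = -6607075634256 + 27797496*I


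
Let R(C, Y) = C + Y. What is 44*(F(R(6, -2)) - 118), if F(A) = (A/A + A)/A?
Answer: -5137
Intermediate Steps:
F(A) = (1 + A)/A
44*(F(R(6, -2)) - 118) = 44*((1 + (6 - 2))/(6 - 2) - 118) = 44*((1 + 4)/4 - 118) = 44*((1/4)*5 - 118) = 44*(5/4 - 118) = 44*(-467/4) = -5137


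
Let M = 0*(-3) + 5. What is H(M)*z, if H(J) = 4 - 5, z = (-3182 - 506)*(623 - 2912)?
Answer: -8441832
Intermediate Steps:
M = 5 (M = 0 + 5 = 5)
z = 8441832 (z = -3688*(-2289) = 8441832)
H(J) = -1
H(M)*z = -1*8441832 = -8441832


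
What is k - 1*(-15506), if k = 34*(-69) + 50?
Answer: 13210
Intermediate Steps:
k = -2296 (k = -2346 + 50 = -2296)
k - 1*(-15506) = -2296 - 1*(-15506) = -2296 + 15506 = 13210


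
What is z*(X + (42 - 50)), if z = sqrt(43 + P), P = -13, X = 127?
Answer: 119*sqrt(30) ≈ 651.79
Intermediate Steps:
z = sqrt(30) (z = sqrt(43 - 13) = sqrt(30) ≈ 5.4772)
z*(X + (42 - 50)) = sqrt(30)*(127 + (42 - 50)) = sqrt(30)*(127 - 8) = sqrt(30)*119 = 119*sqrt(30)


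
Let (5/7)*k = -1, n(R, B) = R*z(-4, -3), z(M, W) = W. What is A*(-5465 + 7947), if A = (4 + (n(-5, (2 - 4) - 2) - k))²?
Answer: 25822728/25 ≈ 1.0329e+6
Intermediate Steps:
n(R, B) = -3*R (n(R, B) = R*(-3) = -3*R)
k = -7/5 (k = (7/5)*(-1) = -7/5 ≈ -1.4000)
A = 10404/25 (A = (4 + (-3*(-5) - 1*(-7/5)))² = (4 + (15 + 7/5))² = (4 + 82/5)² = (102/5)² = 10404/25 ≈ 416.16)
A*(-5465 + 7947) = 10404*(-5465 + 7947)/25 = (10404/25)*2482 = 25822728/25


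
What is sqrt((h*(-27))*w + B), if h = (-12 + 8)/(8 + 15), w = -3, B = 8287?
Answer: sqrt(4376371)/23 ≈ 90.956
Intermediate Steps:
h = -4/23 ≈ -0.17391
sqrt((h*(-27))*w + B) = sqrt(-4/23*(-27)*(-3) + 8287) = sqrt((108/23)*(-3) + 8287) = sqrt(-324/23 + 8287) = sqrt(190277/23) = sqrt(4376371)/23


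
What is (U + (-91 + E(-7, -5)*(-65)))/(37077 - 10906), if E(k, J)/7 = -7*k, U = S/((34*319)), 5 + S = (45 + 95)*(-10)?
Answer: -242799961/283850666 ≈ -0.85538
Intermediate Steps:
S = -1405 (S = -5 + (45 + 95)*(-10) = -5 + 140*(-10) = -5 - 1400 = -1405)
U = -1405/10846 (U = -1405/(34*319) = -1405/10846 ≈ -0.12954)
E(k, J) = -49*k (E(k, J) = 7*(-7*k) = -49*k)
(U + (-91 + E(-7, -5)*(-65)))/(37077 - 10906) = (-1405/10846 + (-91 - 49*(-7)*(-65)))/(37077 - 10906) = (-1405/10846 + (-91 + 343*(-65)))/26171 = (-1405/10846 + (-91 - 22295))*(1/26171) = (-1405/10846 - 22386)*(1/26171) = -242799961/10846*1/26171 = -242799961/283850666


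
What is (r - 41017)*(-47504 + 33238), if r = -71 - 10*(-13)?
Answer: 584306828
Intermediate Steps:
r = 59 (r = -71 + 130 = 59)
(r - 41017)*(-47504 + 33238) = (59 - 41017)*(-47504 + 33238) = -40958*(-14266) = 584306828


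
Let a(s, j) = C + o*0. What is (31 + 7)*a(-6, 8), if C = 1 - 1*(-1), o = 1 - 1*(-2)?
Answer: 76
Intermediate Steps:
o = 3 (o = 1 + 2 = 3)
C = 2 (C = 1 + 1 = 2)
a(s, j) = 2 (a(s, j) = 2 + 3*0 = 2 + 0 = 2)
(31 + 7)*a(-6, 8) = (31 + 7)*2 = 38*2 = 76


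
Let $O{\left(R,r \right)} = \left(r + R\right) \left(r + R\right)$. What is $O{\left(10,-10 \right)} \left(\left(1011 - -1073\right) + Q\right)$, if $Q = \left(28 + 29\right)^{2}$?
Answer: $0$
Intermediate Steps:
$Q = 3249$ ($Q = 57^{2} = 3249$)
$O{\left(R,r \right)} = \left(R + r\right)^{2}$ ($O{\left(R,r \right)} = \left(R + r\right) \left(R + r\right) = \left(R + r\right)^{2}$)
$O{\left(10,-10 \right)} \left(\left(1011 - -1073\right) + Q\right) = \left(10 - 10\right)^{2} \left(\left(1011 - -1073\right) + 3249\right) = 0^{2} \left(\left(1011 + 1073\right) + 3249\right) = 0 \left(2084 + 3249\right) = 0 \cdot 5333 = 0$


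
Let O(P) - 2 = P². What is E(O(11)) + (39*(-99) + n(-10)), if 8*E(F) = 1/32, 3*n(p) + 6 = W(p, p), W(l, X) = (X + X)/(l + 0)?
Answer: -2966269/768 ≈ -3862.3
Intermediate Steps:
O(P) = 2 + P²
W(l, X) = 2*X/l (W(l, X) = (2*X)/l = 2*X/l)
n(p) = -4/3 (n(p) = -2 + (2*p/p)/3 = -2 + (⅓)*2 = -2 + ⅔ = -4/3)
E(F) = 1/256 (E(F) = (⅛)/32 = (⅛)*(1/32) = 1/256)
E(O(11)) + (39*(-99) + n(-10)) = 1/256 + (39*(-99) - 4/3) = 1/256 + (-3861 - 4/3) = 1/256 - 11587/3 = -2966269/768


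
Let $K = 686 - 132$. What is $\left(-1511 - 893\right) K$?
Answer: $-1331816$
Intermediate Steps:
$K = 554$
$\left(-1511 - 893\right) K = \left(-1511 - 893\right) 554 = \left(-2404\right) 554 = -1331816$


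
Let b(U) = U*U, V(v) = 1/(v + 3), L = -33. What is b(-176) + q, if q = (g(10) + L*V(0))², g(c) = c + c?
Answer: 31057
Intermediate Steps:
V(v) = 1/(3 + v)
b(U) = U²
g(c) = 2*c
q = 81 (q = (2*10 - 33/(3 + 0))² = (20 - 33/3)² = (20 - 33*⅓)² = (20 - 11)² = 9² = 81)
b(-176) + q = (-176)² + 81 = 30976 + 81 = 31057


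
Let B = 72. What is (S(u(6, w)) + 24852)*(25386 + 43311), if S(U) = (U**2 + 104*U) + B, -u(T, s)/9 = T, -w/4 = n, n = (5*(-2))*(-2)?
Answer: 1526722128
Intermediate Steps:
n = 20 (n = -10*(-2) = 20)
w = -80 (w = -4*20 = -80)
u(T, s) = -9*T
S(U) = 72 + U**2 + 104*U (S(U) = (U**2 + 104*U) + 72 = 72 + U**2 + 104*U)
(S(u(6, w)) + 24852)*(25386 + 43311) = ((72 + (-9*6)**2 + 104*(-9*6)) + 24852)*(25386 + 43311) = ((72 + (-54)**2 + 104*(-54)) + 24852)*68697 = ((72 + 2916 - 5616) + 24852)*68697 = (-2628 + 24852)*68697 = 22224*68697 = 1526722128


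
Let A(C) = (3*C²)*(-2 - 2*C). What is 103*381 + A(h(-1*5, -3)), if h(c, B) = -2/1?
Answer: 39267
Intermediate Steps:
h(c, B) = -2 (h(c, B) = -2*1 = -2)
A(C) = 3*C²*(-2 - 2*C)
103*381 + A(h(-1*5, -3)) = 103*381 + 6*(-2)²*(-1 - 1*(-2)) = 39243 + 6*4*(-1 + 2) = 39243 + 6*4*1 = 39243 + 24 = 39267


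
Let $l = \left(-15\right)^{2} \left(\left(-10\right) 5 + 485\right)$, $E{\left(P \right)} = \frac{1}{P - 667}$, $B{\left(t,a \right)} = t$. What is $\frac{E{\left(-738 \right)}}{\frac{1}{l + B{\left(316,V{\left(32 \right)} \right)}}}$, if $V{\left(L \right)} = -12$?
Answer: $- \frac{98191}{1405} \approx -69.887$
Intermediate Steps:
$E{\left(P \right)} = \frac{1}{-667 + P}$
$l = 97875$ ($l = 225 \left(-50 + 485\right) = 225 \cdot 435 = 97875$)
$\frac{E{\left(-738 \right)}}{\frac{1}{l + B{\left(316,V{\left(32 \right)} \right)}}} = \frac{1}{\left(-667 - 738\right) \frac{1}{97875 + 316}} = \frac{1}{\left(-1405\right) \frac{1}{98191}} = - \frac{\frac{1}{\frac{1}{98191}}}{1405} = \left(- \frac{1}{1405}\right) 98191 = - \frac{98191}{1405}$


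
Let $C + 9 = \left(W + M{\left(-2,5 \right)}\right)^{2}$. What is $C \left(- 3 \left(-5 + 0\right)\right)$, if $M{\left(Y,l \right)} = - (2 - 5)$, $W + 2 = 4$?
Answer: $240$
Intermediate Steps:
$W = 2$ ($W = -2 + 4 = 2$)
$M{\left(Y,l \right)} = 3$ ($M{\left(Y,l \right)} = \left(-1\right) \left(-3\right) = 3$)
$C = 16$ ($C = -9 + \left(2 + 3\right)^{2} = -9 + 5^{2} = -9 + 25 = 16$)
$C \left(- 3 \left(-5 + 0\right)\right) = 16 \left(- 3 \left(-5 + 0\right)\right) = 16 \left(\left(-3\right) \left(-5\right)\right) = 16 \cdot 15 = 240$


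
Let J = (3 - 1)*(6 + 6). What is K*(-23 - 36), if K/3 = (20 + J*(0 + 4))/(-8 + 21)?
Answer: -20532/13 ≈ -1579.4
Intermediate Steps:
J = 24 (J = 2*12 = 24)
K = 348/13 (K = 3*((20 + 24*(0 + 4))/(-8 + 21)) = 3*((20 + 24*4)/13) = 3*((20 + 96)*(1/13)) = 3*(116*(1/13)) = 3*(116/13) = 348/13 ≈ 26.769)
K*(-23 - 36) = 348*(-23 - 36)/13 = (348/13)*(-59) = -20532/13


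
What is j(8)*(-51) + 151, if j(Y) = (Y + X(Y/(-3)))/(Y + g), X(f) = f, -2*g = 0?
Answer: 117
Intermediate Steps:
g = 0 (g = -1/2*0 = 0)
j(Y) = 2/3 (j(Y) = (Y + Y/(-3))/(Y + 0) = (Y + Y*(-1/3))/Y = (Y - Y/3)/Y = (2*Y/3)/Y = 2/3)
j(8)*(-51) + 151 = (2/3)*(-51) + 151 = -34 + 151 = 117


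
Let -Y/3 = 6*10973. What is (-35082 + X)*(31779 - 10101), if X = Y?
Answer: -5042216088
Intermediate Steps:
Y = -197514 (Y = -18*10973 = -3*65838 = -197514)
X = -197514
(-35082 + X)*(31779 - 10101) = (-35082 - 197514)*(31779 - 10101) = -232596*21678 = -5042216088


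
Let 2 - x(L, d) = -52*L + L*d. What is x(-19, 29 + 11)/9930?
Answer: -113/4965 ≈ -0.022759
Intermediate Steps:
x(L, d) = 2 + 52*L - L*d (x(L, d) = 2 - (-52*L + L*d) = 2 + (52*L - L*d) = 2 + 52*L - L*d)
x(-19, 29 + 11)/9930 = (2 + 52*(-19) - 1*(-19)*(29 + 11))/9930 = (2 - 988 - 1*(-19)*40)*(1/9930) = (2 - 988 + 760)*(1/9930) = -226*1/9930 = -113/4965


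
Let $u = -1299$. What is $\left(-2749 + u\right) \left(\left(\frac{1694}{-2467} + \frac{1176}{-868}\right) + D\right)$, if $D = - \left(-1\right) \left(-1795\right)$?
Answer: $\frac{556326124464}{76477} \approx 7.2744 \cdot 10^{6}$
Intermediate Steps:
$D = -1795$ ($D = \left(-1\right) 1795 = -1795$)
$\left(-2749 + u\right) \left(\left(\frac{1694}{-2467} + \frac{1176}{-868}\right) + D\right) = \left(-2749 - 1299\right) \left(\left(\frac{1694}{-2467} + \frac{1176}{-868}\right) - 1795\right) = - 4048 \left(\left(1694 \left(- \frac{1}{2467}\right) + 1176 \left(- \frac{1}{868}\right)\right) - 1795\right) = - 4048 \left(\left(- \frac{1694}{2467} - \frac{42}{31}\right) - 1795\right) = - 4048 \left(- \frac{156128}{76477} - 1795\right) = \left(-4048\right) \left(- \frac{137432343}{76477}\right) = \frac{556326124464}{76477}$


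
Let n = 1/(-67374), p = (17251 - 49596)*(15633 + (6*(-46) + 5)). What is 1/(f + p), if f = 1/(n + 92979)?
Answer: -6264367145/3112663115395726676 ≈ -2.0125e-9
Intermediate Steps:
p = -496883890 (p = -32345*(15633 + (-276 + 5)) = -32345*(15633 - 271) = -32345*15362 = -496883890)
n = -1/67374 ≈ -1.4843e-5
f = 67374/6264367145 (f = 1/(-1/67374 + 92979) = 1/(6264367145/67374) = 67374/6264367145 ≈ 1.0755e-5)
1/(f + p) = 1/(67374/6264367145 - 496883890) = 1/(-3112663115395726676/6264367145) = -6264367145/3112663115395726676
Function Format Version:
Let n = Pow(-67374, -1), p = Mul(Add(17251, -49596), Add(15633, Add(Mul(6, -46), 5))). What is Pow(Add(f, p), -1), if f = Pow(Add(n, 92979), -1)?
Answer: Rational(-6264367145, 3112663115395726676) ≈ -2.0125e-9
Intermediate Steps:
p = -496883890 (p = Mul(-32345, Add(15633, Add(-276, 5))) = Mul(-32345, Add(15633, -271)) = Mul(-32345, 15362) = -496883890)
n = Rational(-1, 67374) ≈ -1.4843e-5
f = Rational(67374, 6264367145) (f = Pow(Add(Rational(-1, 67374), 92979), -1) = Pow(Rational(6264367145, 67374), -1) = Rational(67374, 6264367145) ≈ 1.0755e-5)
Pow(Add(f, p), -1) = Pow(Add(Rational(67374, 6264367145), -496883890), -1) = Pow(Rational(-3112663115395726676, 6264367145), -1) = Rational(-6264367145, 3112663115395726676)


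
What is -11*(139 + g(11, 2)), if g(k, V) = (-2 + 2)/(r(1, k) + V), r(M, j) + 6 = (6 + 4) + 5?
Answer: -1529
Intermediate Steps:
r(M, j) = 9 (r(M, j) = -6 + ((6 + 4) + 5) = -6 + (10 + 5) = -6 + 15 = 9)
g(k, V) = 0 (g(k, V) = (-2 + 2)/(9 + V) = 0/(9 + V) = 0)
-11*(139 + g(11, 2)) = -11*(139 + 0) = -11*139 = -1529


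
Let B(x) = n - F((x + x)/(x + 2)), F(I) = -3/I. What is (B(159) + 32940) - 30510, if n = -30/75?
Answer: 1288493/530 ≈ 2431.1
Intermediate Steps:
n = -⅖ (n = -30*1/75 = -⅖ ≈ -0.40000)
B(x) = -⅖ + 3*(2 + x)/(2*x) (B(x) = -⅖ - (-3)/((x + x)/(x + 2)) = -⅖ - (-3)/((2*x)/(2 + x)) = -⅖ - (-3)/(2*x/(2 + x)) = -⅖ - (-3)*(2 + x)/(2*x) = -⅖ + 3*(2 + x)/(2*x))
(B(159) + 32940) - 30510 = ((11/10 + 3/159) + 32940) - 30510 = ((11/10 + 3*(1/159)) + 32940) - 30510 = ((11/10 + 1/53) + 32940) - 30510 = (593/530 + 32940) - 30510 = 17458793/530 - 30510 = 1288493/530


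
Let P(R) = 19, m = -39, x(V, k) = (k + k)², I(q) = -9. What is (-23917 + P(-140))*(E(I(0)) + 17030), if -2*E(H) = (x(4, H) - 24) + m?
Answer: -403864251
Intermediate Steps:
x(V, k) = 4*k² (x(V, k) = (2*k)² = 4*k²)
E(H) = 63/2 - 2*H² (E(H) = -((4*H² - 24) - 39)/2 = -((-24 + 4*H²) - 39)/2 = -(-63 + 4*H²)/2 = 63/2 - 2*H²)
(-23917 + P(-140))*(E(I(0)) + 17030) = (-23917 + 19)*((63/2 - 2*(-9)²) + 17030) = -23898*((63/2 - 2*81) + 17030) = -23898*((63/2 - 162) + 17030) = -23898*(-261/2 + 17030) = -23898*33799/2 = -403864251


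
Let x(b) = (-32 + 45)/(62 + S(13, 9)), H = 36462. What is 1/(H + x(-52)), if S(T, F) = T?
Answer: 75/2734663 ≈ 2.7426e-5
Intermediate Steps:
x(b) = 13/75 (x(b) = (-32 + 45)/(62 + 13) = 13/75)
1/(H + x(-52)) = 1/(36462 + 13/75) = 1/(2734663/75) = 75/2734663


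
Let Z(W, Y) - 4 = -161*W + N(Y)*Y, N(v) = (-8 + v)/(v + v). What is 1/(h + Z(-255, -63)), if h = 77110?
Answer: 2/236267 ≈ 8.4650e-6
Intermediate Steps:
N(v) = (-8 + v)/(2*v) (N(v) = (-8 + v)/((2*v)) = (-8 + v)*(1/(2*v)) = (-8 + v)/(2*v))
Z(W, Y) = Y/2 - 161*W (Z(W, Y) = 4 + (-161*W + ((-8 + Y)/(2*Y))*Y) = 4 + (-161*W + (-4 + Y/2)) = 4 + (-4 + Y/2 - 161*W) = Y/2 - 161*W)
1/(h + Z(-255, -63)) = 1/(77110 + ((1/2)*(-63) - 161*(-255))) = 1/(77110 + (-63/2 + 41055)) = 1/(77110 + 82047/2) = 1/(236267/2) = 2/236267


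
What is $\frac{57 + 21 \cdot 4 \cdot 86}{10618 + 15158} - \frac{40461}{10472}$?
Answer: $- \frac{13426057}{3748976} \approx -3.5813$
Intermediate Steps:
$\frac{57 + 21 \cdot 4 \cdot 86}{10618 + 15158} - \frac{40461}{10472} = \frac{57 + 84 \cdot 86}{25776} - \frac{40461}{10472} = \left(57 + 7224\right) \frac{1}{25776} - \frac{40461}{10472} = 7281 \cdot \frac{1}{25776} - \frac{40461}{10472} = \frac{809}{2864} - \frac{40461}{10472} = - \frac{13426057}{3748976}$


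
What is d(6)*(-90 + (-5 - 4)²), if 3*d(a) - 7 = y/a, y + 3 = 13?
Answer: -26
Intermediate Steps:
y = 10 (y = -3 + 13 = 10)
d(a) = 7/3 + 10/(3*a) (d(a) = 7/3 + (10/a)/3 = 7/3 + 10/(3*a))
d(6)*(-90 + (-5 - 4)²) = ((⅓)*(10 + 7*6)/6)*(-90 + (-5 - 4)²) = ((⅓)*(⅙)*(10 + 42))*(-90 + (-9)²) = ((⅓)*(⅙)*52)*(-90 + 81) = (26/9)*(-9) = -26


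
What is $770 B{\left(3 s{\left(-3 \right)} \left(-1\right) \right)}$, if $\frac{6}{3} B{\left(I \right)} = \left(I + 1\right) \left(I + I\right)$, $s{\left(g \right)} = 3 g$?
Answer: $582120$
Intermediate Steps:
$B{\left(I \right)} = I \left(1 + I\right)$ ($B{\left(I \right)} = \frac{\left(I + 1\right) \left(I + I\right)}{2} = \frac{\left(1 + I\right) 2 I}{2} = \frac{2 I \left(1 + I\right)}{2} = I \left(1 + I\right)$)
$770 B{\left(3 s{\left(-3 \right)} \left(-1\right) \right)} = 770 \cdot 3 \cdot 3 \left(-3\right) \left(-1\right) \left(1 + 3 \cdot 3 \left(-3\right) \left(-1\right)\right) = 770 \cdot 3 \left(-9\right) \left(-1\right) \left(1 + 3 \left(-9\right) \left(-1\right)\right) = 770 \left(-27\right) \left(-1\right) \left(1 - -27\right) = 770 \cdot 27 \left(1 + 27\right) = 770 \cdot 27 \cdot 28 = 770 \cdot 756 = 582120$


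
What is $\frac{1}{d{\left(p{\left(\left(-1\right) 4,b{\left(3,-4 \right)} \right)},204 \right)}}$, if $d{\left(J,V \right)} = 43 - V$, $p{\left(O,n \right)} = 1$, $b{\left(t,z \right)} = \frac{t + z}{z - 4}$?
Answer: $- \frac{1}{161} \approx -0.0062112$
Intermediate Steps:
$b{\left(t,z \right)} = \frac{t + z}{-4 + z}$
$\frac{1}{d{\left(p{\left(\left(-1\right) 4,b{\left(3,-4 \right)} \right)},204 \right)}} = \frac{1}{43 - 204} = \frac{1}{-161} = - \frac{1}{161}$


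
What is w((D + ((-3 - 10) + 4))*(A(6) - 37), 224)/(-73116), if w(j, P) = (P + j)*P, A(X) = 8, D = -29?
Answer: -24752/6093 ≈ -4.0624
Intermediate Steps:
w(j, P) = P*(P + j)
w((D + ((-3 - 10) + 4))*(A(6) - 37), 224)/(-73116) = (224*(224 + (-29 + ((-3 - 10) + 4))*(8 - 37)))/(-73116) = (224*(224 + (-29 + (-13 + 4))*(-29)))*(-1/73116) = (224*(224 + (-29 - 9)*(-29)))*(-1/73116) = (224*(224 - 38*(-29)))*(-1/73116) = (224*(224 + 1102))*(-1/73116) = (224*1326)*(-1/73116) = 297024*(-1/73116) = -24752/6093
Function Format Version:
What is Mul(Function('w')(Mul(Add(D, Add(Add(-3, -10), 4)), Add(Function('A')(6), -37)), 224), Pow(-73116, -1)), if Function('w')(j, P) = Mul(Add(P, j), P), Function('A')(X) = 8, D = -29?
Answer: Rational(-24752, 6093) ≈ -4.0624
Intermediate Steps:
Function('w')(j, P) = Mul(P, Add(P, j))
Mul(Function('w')(Mul(Add(D, Add(Add(-3, -10), 4)), Add(Function('A')(6), -37)), 224), Pow(-73116, -1)) = Mul(Mul(224, Add(224, Mul(Add(-29, Add(Add(-3, -10), 4)), Add(8, -37)))), Pow(-73116, -1)) = Mul(Mul(224, Add(224, Mul(Add(-29, Add(-13, 4)), -29))), Rational(-1, 73116)) = Mul(Mul(224, Add(224, Mul(Add(-29, -9), -29))), Rational(-1, 73116)) = Mul(Mul(224, Add(224, Mul(-38, -29))), Rational(-1, 73116)) = Mul(Mul(224, Add(224, 1102)), Rational(-1, 73116)) = Mul(Mul(224, 1326), Rational(-1, 73116)) = Mul(297024, Rational(-1, 73116)) = Rational(-24752, 6093)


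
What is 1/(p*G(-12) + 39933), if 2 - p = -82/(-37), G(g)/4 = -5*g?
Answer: 37/1475601 ≈ 2.5075e-5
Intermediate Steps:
G(g) = -20*g (G(g) = 4*(-5*g) = -20*g)
p = -8/37 (p = 2 - (-82)/(-37) = 2 - (-82)*(-1)/37 = 2 - 1*82/37 = 2 - 82/37 = -8/37 ≈ -0.21622)
1/(p*G(-12) + 39933) = 1/(-(-160)*(-12)/37 + 39933) = 1/(-8/37*240 + 39933) = 1/(-1920/37 + 39933) = 1/(1475601/37) = 37/1475601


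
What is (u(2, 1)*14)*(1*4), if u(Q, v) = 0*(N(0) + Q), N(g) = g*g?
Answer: 0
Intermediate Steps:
N(g) = g**2
u(Q, v) = 0 (u(Q, v) = 0*(0**2 + Q) = 0*(0 + Q) = 0*Q = 0)
(u(2, 1)*14)*(1*4) = (0*14)*(1*4) = 0*4 = 0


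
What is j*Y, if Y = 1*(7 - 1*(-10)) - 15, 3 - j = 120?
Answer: -234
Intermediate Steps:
j = -117 (j = 3 - 1*120 = 3 - 120 = -117)
Y = 2 (Y = 1*(7 + 10) - 15 = 1*17 - 15 = 17 - 15 = 2)
j*Y = -117*2 = -234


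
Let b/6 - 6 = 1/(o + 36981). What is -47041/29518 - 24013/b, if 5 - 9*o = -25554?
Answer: -127318988646847/190420942698 ≈ -668.62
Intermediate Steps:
o = 25559/9 (o = 5/9 - ⅑*(-25554) = 5/9 + 8518/3 = 25559/9 ≈ 2839.9)
b = 6451011/179194 (b = 36 + 6/(25559/9 + 36981) = 36 + 6/(358388/9) = 36 + 6*(9/358388) = 36 + 27/179194 = 6451011/179194 ≈ 36.000)
-47041/29518 - 24013/b = -47041/29518 - 24013/6451011/179194 = -47041*1/29518 - 24013*179194/6451011 = -47041/29518 - 4302985522/6451011 = -127318988646847/190420942698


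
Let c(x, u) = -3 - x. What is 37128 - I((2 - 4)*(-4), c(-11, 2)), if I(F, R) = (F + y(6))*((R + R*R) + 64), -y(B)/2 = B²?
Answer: 45832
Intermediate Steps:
y(B) = -2*B²
I(F, R) = (-72 + F)*(64 + R + R²) (I(F, R) = (F - 2*6²)*((R + R*R) + 64) = (F - 2*36)*((R + R²) + 64) = (F - 72)*(64 + R + R²) = (-72 + F)*(64 + R + R²))
37128 - I((2 - 4)*(-4), c(-11, 2)) = 37128 - (-4608 - 72*(-3 - 1*(-11)) - 72*(-3 - 1*(-11))² + 64*((2 - 4)*(-4)) + ((2 - 4)*(-4))*(-3 - 1*(-11)) + ((2 - 4)*(-4))*(-3 - 1*(-11))²) = 37128 - (-4608 - 72*(-3 + 11) - 72*(-3 + 11)² + 64*(-2*(-4)) + (-2*(-4))*(-3 + 11) + (-2*(-4))*(-3 + 11)²) = 37128 - (-4608 - 72*8 - 72*8² + 64*8 + 8*8 + 8*8²) = 37128 - (-4608 - 576 - 72*64 + 512 + 64 + 8*64) = 37128 - (-4608 - 576 - 4608 + 512 + 64 + 512) = 37128 - 1*(-8704) = 37128 + 8704 = 45832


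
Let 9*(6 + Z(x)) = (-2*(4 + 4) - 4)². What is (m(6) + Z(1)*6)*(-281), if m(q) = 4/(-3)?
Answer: -193328/3 ≈ -64443.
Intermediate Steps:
m(q) = -4/3 (m(q) = 4*(-⅓) = -4/3)
Z(x) = 346/9 (Z(x) = -6 + (-2*(4 + 4) - 4)²/9 = -6 + (-2*8 - 4)²/9 = -6 + (-16 - 4)²/9 = -6 + (⅑)*(-20)² = -6 + (⅑)*400 = -6 + 400/9 = 346/9)
(m(6) + Z(1)*6)*(-281) = (-4/3 + (346/9)*6)*(-281) = (-4/3 + 692/3)*(-281) = (688/3)*(-281) = -193328/3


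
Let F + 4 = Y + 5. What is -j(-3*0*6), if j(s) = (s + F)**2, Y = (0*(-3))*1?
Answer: -1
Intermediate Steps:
Y = 0 (Y = 0*1 = 0)
F = 1 (F = -4 + (0 + 5) = -4 + 5 = 1)
j(s) = (1 + s)**2 (j(s) = (s + 1)**2 = (1 + s)**2)
-j(-3*0*6) = -(1 - 3*0*6)**2 = -(1 + 0*6)**2 = -(1 + 0)**2 = -1*1**2 = -1*1 = -1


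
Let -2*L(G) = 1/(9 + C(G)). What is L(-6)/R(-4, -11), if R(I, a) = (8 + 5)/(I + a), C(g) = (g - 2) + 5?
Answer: 5/52 ≈ 0.096154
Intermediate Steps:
C(g) = 3 + g (C(g) = (-2 + g) + 5 = 3 + g)
R(I, a) = 13/(I + a)
L(G) = -1/(2*(12 + G)) (L(G) = -1/(2*(9 + (3 + G))) = -1/(2*(12 + G)))
L(-6)/R(-4, -11) = (-1/(24 + 2*(-6)))/((13/(-4 - 11))) = (-1/(24 - 12))/((13/(-15))) = (-1/12)/((13*(-1/15))) = (-1*1/12)/(-13/15) = -1/12*(-15/13) = 5/52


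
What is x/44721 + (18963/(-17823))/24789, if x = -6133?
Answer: -301166159386/2195375490243 ≈ -0.13718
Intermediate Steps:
x/44721 + (18963/(-17823))/24789 = -6133/44721 + (18963/(-17823))/24789 = -6133*1/44721 + (18963*(-1/17823))*(1/24789) = -6133/44721 - 6321/5941*1/24789 = -6133/44721 - 2107/49090483 = -301166159386/2195375490243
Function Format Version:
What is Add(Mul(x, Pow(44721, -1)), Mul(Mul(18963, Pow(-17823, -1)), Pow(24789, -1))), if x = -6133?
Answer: Rational(-301166159386, 2195375490243) ≈ -0.13718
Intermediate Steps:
Add(Mul(x, Pow(44721, -1)), Mul(Mul(18963, Pow(-17823, -1)), Pow(24789, -1))) = Add(Mul(-6133, Pow(44721, -1)), Mul(Mul(18963, Pow(-17823, -1)), Pow(24789, -1))) = Add(Mul(-6133, Rational(1, 44721)), Mul(Mul(18963, Rational(-1, 17823)), Rational(1, 24789))) = Add(Rational(-6133, 44721), Mul(Rational(-6321, 5941), Rational(1, 24789))) = Add(Rational(-6133, 44721), Rational(-2107, 49090483)) = Rational(-301166159386, 2195375490243)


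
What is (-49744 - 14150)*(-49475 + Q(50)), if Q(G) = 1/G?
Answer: 79028859303/25 ≈ 3.1612e+9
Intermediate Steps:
(-49744 - 14150)*(-49475 + Q(50)) = (-49744 - 14150)*(-49475 + 1/50) = -63894*(-49475 + 1/50) = -63894*(-2473749/50) = 79028859303/25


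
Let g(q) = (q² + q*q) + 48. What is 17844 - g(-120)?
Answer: -11004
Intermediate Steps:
g(q) = 48 + 2*q² (g(q) = (q² + q²) + 48 = 2*q² + 48 = 48 + 2*q²)
17844 - g(-120) = 17844 - (48 + 2*(-120)²) = 17844 - (48 + 2*14400) = 17844 - (48 + 28800) = 17844 - 1*28848 = 17844 - 28848 = -11004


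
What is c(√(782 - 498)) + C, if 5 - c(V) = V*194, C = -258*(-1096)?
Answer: 282773 - 388*√71 ≈ 2.7950e+5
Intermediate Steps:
C = 282768
c(V) = 5 - 194*V (c(V) = 5 - V*194 = 5 - 194*V)
c(√(782 - 498)) + C = (5 - 194*√(782 - 498)) + 282768 = (5 - 388*√71) + 282768 = 282773 - 388*√71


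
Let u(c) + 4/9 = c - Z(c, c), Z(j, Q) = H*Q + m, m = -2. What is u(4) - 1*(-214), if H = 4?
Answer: 1832/9 ≈ 203.56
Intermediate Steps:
Z(j, Q) = -2 + 4*Q (Z(j, Q) = 4*Q - 2 = -2 + 4*Q)
u(c) = 14/9 - 3*c (u(c) = -4/9 + (c - (-2 + 4*c)) = -4/9 + (c + (2 - 4*c)) = -4/9 + (2 - 3*c) = 14/9 - 3*c)
u(4) - 1*(-214) = (14/9 - 3*4) - 1*(-214) = (14/9 - 12) + 214 = -94/9 + 214 = 1832/9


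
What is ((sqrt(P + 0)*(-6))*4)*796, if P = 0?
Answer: 0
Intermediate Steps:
((sqrt(P + 0)*(-6))*4)*796 = ((sqrt(0 + 0)*(-6))*4)*796 = ((sqrt(0)*(-6))*4)*796 = ((0*(-6))*4)*796 = (0*4)*796 = 0*796 = 0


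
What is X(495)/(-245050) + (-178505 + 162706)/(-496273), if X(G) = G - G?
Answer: 15799/496273 ≈ 0.031835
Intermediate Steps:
X(G) = 0
X(495)/(-245050) + (-178505 + 162706)/(-496273) = 0/(-245050) + (-178505 + 162706)/(-496273) = 0*(-1/245050) - 15799*(-1/496273) = 0 + 15799/496273 = 15799/496273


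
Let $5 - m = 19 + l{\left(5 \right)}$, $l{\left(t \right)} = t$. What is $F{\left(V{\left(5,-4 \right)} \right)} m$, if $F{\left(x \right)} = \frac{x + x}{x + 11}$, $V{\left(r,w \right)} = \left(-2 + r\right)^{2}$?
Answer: $- \frac{171}{10} \approx -17.1$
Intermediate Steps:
$F{\left(x \right)} = \frac{2 x}{11 + x}$
$m = -19$ ($m = 5 - \left(19 + 5\right) = 5 - 24 = -19$)
$F{\left(V{\left(5,-4 \right)} \right)} m = \frac{2 \left(-2 + 5\right)^{2}}{11 + \left(-2 + 5\right)^{2}} \left(-19\right) = \frac{2 \cdot 3^{2}}{11 + 3^{2}} \left(-19\right) = 2 \cdot 9 \frac{1}{11 + 9} \left(-19\right) = 2 \cdot 9 \cdot \frac{1}{20} \left(-19\right) = \frac{9}{10} \left(-19\right) = - \frac{171}{10}$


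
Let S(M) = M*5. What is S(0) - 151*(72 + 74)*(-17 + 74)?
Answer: -1256622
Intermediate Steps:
S(M) = 5*M
S(0) - 151*(72 + 74)*(-17 + 74) = 5*0 - 151*(72 + 74)*(-17 + 74) = 0 - 22046*57 = 0 - 151*8322 = 0 - 1256622 = -1256622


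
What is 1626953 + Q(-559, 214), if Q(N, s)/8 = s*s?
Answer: 1993321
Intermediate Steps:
Q(N, s) = 8*s² (Q(N, s) = 8*(s*s) = 8*s²)
1626953 + Q(-559, 214) = 1626953 + 8*214² = 1626953 + 8*45796 = 1626953 + 366368 = 1993321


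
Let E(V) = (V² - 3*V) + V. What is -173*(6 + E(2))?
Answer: -1038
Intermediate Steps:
E(V) = V² - 2*V
-173*(6 + E(2)) = -173*(6 + 2*(-2 + 2)) = -173*(6 + 2*0) = -173*(6 + 0) = -173*6 = -1038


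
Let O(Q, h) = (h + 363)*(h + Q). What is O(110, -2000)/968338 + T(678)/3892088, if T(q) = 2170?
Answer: 430141039975/134602025348 ≈ 3.1957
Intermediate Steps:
O(Q, h) = (363 + h)*(Q + h)
O(110, -2000)/968338 + T(678)/3892088 = ((-2000)² + 363*110 + 363*(-2000) + 110*(-2000))/968338 + 2170/3892088 = (4000000 + 39930 - 726000 - 220000)*(1/968338) + 2170*(1/3892088) = 3093930*(1/968338) + 1085/1946044 = 220995/69167 + 1085/1946044 = 430141039975/134602025348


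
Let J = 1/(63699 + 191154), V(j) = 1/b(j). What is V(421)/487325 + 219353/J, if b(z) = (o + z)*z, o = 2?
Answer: 4851482658767379229276/86784297975 ≈ 5.5903e+10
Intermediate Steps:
b(z) = z*(2 + z) (b(z) = (2 + z)*z = z*(2 + z))
V(j) = 1/(j*(2 + j))
J = 1/254853 ≈ 3.9238e-6
V(421)/487325 + 219353/J = (1/(421*(2 + 421)))/487325 + 219353/(1/254853) = ((1/421)/423)*(1/487325) + 219353*254853 = ((1/421)*(1/423))*(1/487325) + 55902770109 = (1/178083)*(1/487325) + 55902770109 = 1/86784297975 + 55902770109 = 4851482658767379229276/86784297975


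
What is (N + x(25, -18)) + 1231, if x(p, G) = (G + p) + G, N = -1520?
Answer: -300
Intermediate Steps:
x(p, G) = p + 2*G
(N + x(25, -18)) + 1231 = (-1520 + (25 + 2*(-18))) + 1231 = (-1520 + (25 - 36)) + 1231 = (-1520 - 11) + 1231 = -1531 + 1231 = -300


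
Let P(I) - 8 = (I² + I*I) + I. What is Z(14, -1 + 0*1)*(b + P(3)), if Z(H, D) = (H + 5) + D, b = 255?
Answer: 5112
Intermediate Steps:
P(I) = 8 + I + 2*I² (P(I) = 8 + ((I² + I*I) + I) = 8 + ((I² + I²) + I) = 8 + (2*I² + I) = 8 + (I + 2*I²) = 8 + I + 2*I²)
Z(H, D) = 5 + D + H (Z(H, D) = (5 + H) + D = 5 + D + H)
Z(14, -1 + 0*1)*(b + P(3)) = (5 + (-1 + 0*1) + 14)*(255 + (8 + 3 + 2*3²)) = (5 + (-1 + 0) + 14)*(255 + (8 + 3 + 2*9)) = (5 - 1 + 14)*(255 + (8 + 3 + 18)) = 18*(255 + 29) = 18*284 = 5112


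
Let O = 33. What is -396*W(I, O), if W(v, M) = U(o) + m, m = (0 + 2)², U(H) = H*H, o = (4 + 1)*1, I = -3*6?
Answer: -11484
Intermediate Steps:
I = -18
o = 5 (o = 5*1 = 5)
U(H) = H²
m = 4 (m = 2² = 4)
W(v, M) = 29 (W(v, M) = 5² + 4 = 25 + 4 = 29)
-396*W(I, O) = -396*29 = -11484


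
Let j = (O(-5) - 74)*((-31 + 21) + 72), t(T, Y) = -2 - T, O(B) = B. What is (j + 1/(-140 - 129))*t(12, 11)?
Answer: 18445882/269 ≈ 68572.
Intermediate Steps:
j = -4898 (j = (-5 - 74)*((-31 + 21) + 72) = -79*(-10 + 72) = -79*62 = -4898)
(j + 1/(-140 - 129))*t(12, 11) = (-4898 + 1/(-140 - 129))*(-2 - 1*12) = (-4898 + 1/(-269))*(-2 - 12) = (-4898 - 1/269)*(-14) = -1317563/269*(-14) = 18445882/269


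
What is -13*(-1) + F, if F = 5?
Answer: 18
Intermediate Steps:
-13*(-1) + F = -13*(-1) + 5 = 13 + 5 = 18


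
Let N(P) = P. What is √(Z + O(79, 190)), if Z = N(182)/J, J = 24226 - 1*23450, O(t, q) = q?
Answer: √7159667/194 ≈ 13.793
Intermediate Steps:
J = 776 (J = 24226 - 23450 = 776)
Z = 91/388 (Z = 182/776 = 182*(1/776) = 91/388 ≈ 0.23454)
√(Z + O(79, 190)) = √(91/388 + 190) = √(73811/388) = √7159667/194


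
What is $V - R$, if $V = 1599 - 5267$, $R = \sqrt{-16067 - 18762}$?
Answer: $-3668 - i \sqrt{34829} \approx -3668.0 - 186.63 i$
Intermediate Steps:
$R = i \sqrt{34829}$ ($R = \sqrt{-34829} = i \sqrt{34829} \approx 186.63 i$)
$V = -3668$
$V - R = -3668 - i \sqrt{34829}$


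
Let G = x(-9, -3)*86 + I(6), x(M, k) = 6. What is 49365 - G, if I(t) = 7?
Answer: 48842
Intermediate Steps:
G = 523 (G = 6*86 + 7 = 516 + 7 = 523)
49365 - G = 49365 - 1*523 = 49365 - 523 = 48842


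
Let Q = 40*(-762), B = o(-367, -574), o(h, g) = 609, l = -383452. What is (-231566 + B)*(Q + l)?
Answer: 95600492924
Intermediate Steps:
B = 609
Q = -30480
(-231566 + B)*(Q + l) = (-231566 + 609)*(-30480 - 383452) = -230957*(-413932) = 95600492924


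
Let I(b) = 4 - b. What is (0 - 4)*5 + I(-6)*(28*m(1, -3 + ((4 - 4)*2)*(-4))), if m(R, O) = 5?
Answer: 1380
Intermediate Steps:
(0 - 4)*5 + I(-6)*(28*m(1, -3 + ((4 - 4)*2)*(-4))) = (0 - 4)*5 + (4 - 1*(-6))*(28*5) = -4*5 + (4 + 6)*140 = -20 + 10*140 = -20 + 1400 = 1380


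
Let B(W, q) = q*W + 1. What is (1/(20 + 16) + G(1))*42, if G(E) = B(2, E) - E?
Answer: 511/6 ≈ 85.167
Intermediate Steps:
B(W, q) = 1 + W*q (B(W, q) = W*q + 1 = 1 + W*q)
G(E) = 1 + E (G(E) = (1 + 2*E) - E = 1 + E)
(1/(20 + 16) + G(1))*42 = (1/(20 + 16) + (1 + 1))*42 = (1/36 + 2)*42 = (73/36)*42 = 511/6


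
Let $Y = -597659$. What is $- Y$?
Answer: $597659$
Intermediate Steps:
$- Y = \left(-1\right) \left(-597659\right) = 597659$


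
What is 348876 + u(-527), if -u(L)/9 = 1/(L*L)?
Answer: 96892982595/277729 ≈ 3.4888e+5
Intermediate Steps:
u(L) = -9/L**2
348876 + u(-527) = 348876 - 9/(-527)**2 = 348876 - 9*1/277729 = 348876 - 9/277729 = 96892982595/277729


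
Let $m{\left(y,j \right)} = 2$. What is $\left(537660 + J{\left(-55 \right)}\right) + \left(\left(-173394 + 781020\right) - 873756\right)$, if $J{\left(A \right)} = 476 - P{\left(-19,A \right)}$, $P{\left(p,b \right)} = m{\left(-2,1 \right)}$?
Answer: $272004$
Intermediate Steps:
$P{\left(p,b \right)} = 2$
$J{\left(A \right)} = 474$ ($J{\left(A \right)} = 476 - 2 = 474$)
$\left(537660 + J{\left(-55 \right)}\right) + \left(\left(-173394 + 781020\right) - 873756\right) = \left(537660 + 474\right) + \left(\left(-173394 + 781020\right) - 873756\right) = 538134 + \left(607626 - 873756\right) = 538134 - 266130 = 272004$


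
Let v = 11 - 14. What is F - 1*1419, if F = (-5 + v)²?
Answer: -1355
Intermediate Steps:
v = -3
F = 64 (F = (-5 - 3)² = (-8)² = 64)
F - 1*1419 = 64 - 1*1419 = 64 - 1419 = -1355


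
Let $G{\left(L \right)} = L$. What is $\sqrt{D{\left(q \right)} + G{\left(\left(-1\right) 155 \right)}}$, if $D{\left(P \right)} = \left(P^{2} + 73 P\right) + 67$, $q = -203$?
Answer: $\sqrt{26302} \approx 162.18$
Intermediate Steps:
$D{\left(P \right)} = 67 + P^{2} + 73 P$
$\sqrt{D{\left(q \right)} + G{\left(\left(-1\right) 155 \right)}} = \sqrt{\left(67 + \left(-203\right)^{2} + 73 \left(-203\right)\right) - 155} = \sqrt{\left(67 + 41209 - 14819\right) - 155} = \sqrt{26457 - 155} = \sqrt{26302}$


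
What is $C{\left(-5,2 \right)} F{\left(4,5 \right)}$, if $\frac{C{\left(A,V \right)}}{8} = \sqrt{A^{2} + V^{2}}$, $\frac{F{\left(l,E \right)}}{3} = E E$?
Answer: $600 \sqrt{29} \approx 3231.1$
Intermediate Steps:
$F{\left(l,E \right)} = 3 E^{2}$ ($F{\left(l,E \right)} = 3 E E = 3 E^{2}$)
$C{\left(A,V \right)} = 8 \sqrt{A^{2} + V^{2}}$
$C{\left(-5,2 \right)} F{\left(4,5 \right)} = 8 \sqrt{\left(-5\right)^{2} + 2^{2}} \cdot 3 \cdot 5^{2} = 8 \sqrt{25 + 4} \cdot 3 \cdot 25 = 8 \sqrt{29} \cdot 75 = 600 \sqrt{29}$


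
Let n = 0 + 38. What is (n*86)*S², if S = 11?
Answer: 395428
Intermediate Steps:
n = 38
(n*86)*S² = (38*86)*11² = 3268*121 = 395428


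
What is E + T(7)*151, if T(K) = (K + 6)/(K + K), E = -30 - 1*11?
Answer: 1389/14 ≈ 99.214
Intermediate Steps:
E = -41 (E = -30 - 11 = -41)
T(K) = (6 + K)/(2*K) (T(K) = (6 + K)/((2*K)) = (6 + K)*(1/(2*K)) = (6 + K)/(2*K))
E + T(7)*151 = -41 + ((1/2)*(6 + 7)/7)*151 = -41 + ((1/2)*(1/7)*13)*151 = -41 + (13/14)*151 = -41 + 1963/14 = 1389/14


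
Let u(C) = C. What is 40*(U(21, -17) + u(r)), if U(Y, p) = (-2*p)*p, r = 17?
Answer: -22440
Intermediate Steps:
U(Y, p) = -2*p²
40*(U(21, -17) + u(r)) = 40*(-2*(-17)² + 17) = 40*(-2*289 + 17) = 40*(-578 + 17) = 40*(-561) = -22440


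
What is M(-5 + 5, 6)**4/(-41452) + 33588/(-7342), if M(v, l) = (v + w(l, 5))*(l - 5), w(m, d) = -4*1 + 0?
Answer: -174271166/38042573 ≈ -4.5809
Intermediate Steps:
w(m, d) = -4 (w(m, d) = -4 + 0 = -4)
M(v, l) = (-5 + l)*(-4 + v) (M(v, l) = (v - 4)*(l - 5) = (-4 + v)*(-5 + l) = (-5 + l)*(-4 + v))
M(-5 + 5, 6)**4/(-41452) + 33588/(-7342) = (20 - 5*(-5 + 5) - 4*6 + 6*(-5 + 5))**4/(-41452) + 33588/(-7342) = (20 - 5*0 - 24 + 6*0)**4*(-1/41452) + 33588*(-1/7342) = (20 + 0 - 24 + 0)**4*(-1/41452) - 16794/3671 = (-4)**4*(-1/41452) - 16794/3671 = 256*(-1/41452) - 16794/3671 = -64/10363 - 16794/3671 = -174271166/38042573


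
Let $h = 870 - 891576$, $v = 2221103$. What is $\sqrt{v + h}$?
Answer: $\sqrt{1330397} \approx 1153.4$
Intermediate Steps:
$h = -890706$ ($h = 870 - 891576 = -890706$)
$\sqrt{v + h} = \sqrt{2221103 - 890706} = \sqrt{1330397}$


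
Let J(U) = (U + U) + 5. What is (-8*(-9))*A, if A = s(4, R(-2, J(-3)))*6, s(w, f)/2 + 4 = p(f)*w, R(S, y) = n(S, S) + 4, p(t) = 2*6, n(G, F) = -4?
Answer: 38016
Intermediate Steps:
J(U) = 5 + 2*U (J(U) = 2*U + 5 = 5 + 2*U)
p(t) = 12
R(S, y) = 0 (R(S, y) = -4 + 4 = 0)
s(w, f) = -8 + 24*w (s(w, f) = -8 + 2*(12*w) = -8 + 24*w)
A = 528 (A = (-8 + 24*4)*6 = (-8 + 96)*6 = 88*6 = 528)
(-8*(-9))*A = -8*(-9)*528 = 72*528 = 38016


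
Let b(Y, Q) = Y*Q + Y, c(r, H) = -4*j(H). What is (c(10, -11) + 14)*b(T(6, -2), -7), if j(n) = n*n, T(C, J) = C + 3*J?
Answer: 0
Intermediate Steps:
j(n) = n²
c(r, H) = -4*H²
b(Y, Q) = Y + Q*Y (b(Y, Q) = Q*Y + Y = Y + Q*Y)
(c(10, -11) + 14)*b(T(6, -2), -7) = (-4*(-11)² + 14)*((6 + 3*(-2))*(1 - 7)) = (-4*121 + 14)*((6 - 6)*(-6)) = (-484 + 14)*(0*(-6)) = -470*0 = 0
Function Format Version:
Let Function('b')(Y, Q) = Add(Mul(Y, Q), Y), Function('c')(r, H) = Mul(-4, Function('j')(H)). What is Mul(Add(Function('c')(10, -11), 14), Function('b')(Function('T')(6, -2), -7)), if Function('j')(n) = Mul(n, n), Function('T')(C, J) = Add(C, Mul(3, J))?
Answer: 0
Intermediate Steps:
Function('j')(n) = Pow(n, 2)
Function('c')(r, H) = Mul(-4, Pow(H, 2))
Function('b')(Y, Q) = Add(Y, Mul(Q, Y)) (Function('b')(Y, Q) = Add(Mul(Q, Y), Y) = Add(Y, Mul(Q, Y)))
Mul(Add(Function('c')(10, -11), 14), Function('b')(Function('T')(6, -2), -7)) = Mul(Add(Mul(-4, Pow(-11, 2)), 14), Mul(Add(6, Mul(3, -2)), Add(1, -7))) = Mul(Add(Mul(-4, 121), 14), Mul(Add(6, -6), -6)) = Mul(Add(-484, 14), Mul(0, -6)) = Mul(-470, 0) = 0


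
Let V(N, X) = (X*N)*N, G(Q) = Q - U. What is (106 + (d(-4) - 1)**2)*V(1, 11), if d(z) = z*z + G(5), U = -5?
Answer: 8041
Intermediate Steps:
G(Q) = 5 + Q (G(Q) = Q - 1*(-5) = Q + 5 = 5 + Q)
V(N, X) = X*N**2 (V(N, X) = (N*X)*N = X*N**2)
d(z) = 10 + z**2 (d(z) = z*z + (5 + 5) = z**2 + 10 = 10 + z**2)
(106 + (d(-4) - 1)**2)*V(1, 11) = (106 + ((10 + (-4)**2) - 1)**2)*(11*1**2) = (106 + ((10 + 16) - 1)**2)*(11*1) = (106 + (26 - 1)**2)*11 = (106 + 25**2)*11 = (106 + 625)*11 = 731*11 = 8041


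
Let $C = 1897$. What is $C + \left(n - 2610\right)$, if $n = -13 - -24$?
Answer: $-702$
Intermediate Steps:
$n = 11$ ($n = -13 + 24 = 11$)
$C + \left(n - 2610\right) = 1897 + \left(11 - 2610\right) = 1897 - 2599 = -702$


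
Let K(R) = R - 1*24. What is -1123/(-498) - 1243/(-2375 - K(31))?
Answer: 91500/32951 ≈ 2.7769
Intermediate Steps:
K(R) = -24 + R (K(R) = R - 24 = -24 + R)
-1123/(-498) - 1243/(-2375 - K(31)) = -1123/(-498) - 1243/(-2375 - (-24 + 31)) = -1123*(-1/498) - 1243/(-2375 - 1*7) = 1123/498 - 1243/(-2375 - 7) = 1123/498 - 1243/(-2382) = 1123/498 - 1243*(-1/2382) = 1123/498 + 1243/2382 = 91500/32951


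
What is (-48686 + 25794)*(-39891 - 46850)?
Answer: 1985674972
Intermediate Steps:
(-48686 + 25794)*(-39891 - 46850) = -22892*(-86741) = 1985674972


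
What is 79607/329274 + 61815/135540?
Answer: 1165133/1669652 ≈ 0.69783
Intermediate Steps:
79607/329274 + 61815/135540 = 79607*(1/329274) + 61815*(1/135540) = 7237/29934 + 4121/9036 = 1165133/1669652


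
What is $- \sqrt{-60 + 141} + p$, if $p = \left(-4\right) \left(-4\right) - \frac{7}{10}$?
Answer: $\frac{63}{10} \approx 6.3$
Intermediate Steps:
$p = \frac{153}{10}$ ($p = 16 - \frac{7}{10} = \frac{153}{10} \approx 15.3$)
$- \sqrt{-60 + 141} + p = - \sqrt{-60 + 141} + \frac{153}{10} = - \sqrt{81} + \frac{153}{10} = \left(-1\right) 9 + \frac{153}{10} = -9 + \frac{153}{10} = \frac{63}{10}$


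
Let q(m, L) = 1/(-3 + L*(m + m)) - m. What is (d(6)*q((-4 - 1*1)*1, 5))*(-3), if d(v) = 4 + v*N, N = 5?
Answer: -26928/53 ≈ -508.08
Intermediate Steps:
q(m, L) = 1/(-3 + 2*L*m) - m (q(m, L) = 1/(-3 + L*(2*m)) - m = 1/(-3 + 2*L*m) - m)
d(v) = 4 + 5*v (d(v) = 4 + v*5 = 4 + 5*v)
(d(6)*q((-4 - 1*1)*1, 5))*(-3) = ((4 + 5*6)*((1 + 3*((-4 - 1*1)*1) - 2*5*((-4 - 1*1)*1)²)/(-3 + 2*5*((-4 - 1*1)*1))))*(-3) = ((4 + 30)*((1 + 3*((-4 - 1)*1) - 2*5*((-4 - 1)*1)²)/(-3 + 2*5*((-4 - 1)*1))))*(-3) = (34*((1 + 3*(-5*1) - 2*5*(-5*1)²)/(-3 + 2*5*(-5*1))))*(-3) = (34*((1 + 3*(-5) - 2*5*(-5)²)/(-3 + 2*5*(-5))))*(-3) = (34*((1 - 15 - 2*5*25)/(-3 - 50)))*(-3) = (34*((1 - 15 - 250)/(-53)))*(-3) = (34*(-1/53*(-264)))*(-3) = (34*(264/53))*(-3) = (8976/53)*(-3) = -26928/53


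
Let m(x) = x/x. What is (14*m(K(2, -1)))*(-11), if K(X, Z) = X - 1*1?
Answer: -154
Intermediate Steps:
K(X, Z) = -1 + X (K(X, Z) = X - 1 = -1 + X)
m(x) = 1
(14*m(K(2, -1)))*(-11) = (14*1)*(-11) = 14*(-11) = -154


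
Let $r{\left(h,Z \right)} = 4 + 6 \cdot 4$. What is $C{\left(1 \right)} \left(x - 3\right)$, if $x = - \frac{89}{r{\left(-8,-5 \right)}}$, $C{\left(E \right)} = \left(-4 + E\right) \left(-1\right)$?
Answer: $- \frac{519}{28} \approx -18.536$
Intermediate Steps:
$r{\left(h,Z \right)} = 28$ ($r{\left(h,Z \right)} = 4 + 24 = 28$)
$C{\left(E \right)} = 4 - E$
$x = - \frac{89}{28} \approx -3.1786$
$C{\left(1 \right)} \left(x - 3\right) = \left(4 - 1\right) \left(- \frac{89}{28} - 3\right) = \left(4 - 1\right) \left(- \frac{173}{28}\right) = 3 \left(- \frac{173}{28}\right) = - \frac{519}{28}$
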